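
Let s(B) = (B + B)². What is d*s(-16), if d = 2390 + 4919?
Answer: 7484416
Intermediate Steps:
s(B) = 4*B² (s(B) = (2*B)² = 4*B²)
d = 7309
d*s(-16) = 7309*(4*(-16)²) = 7309*(4*256) = 7309*1024 = 7484416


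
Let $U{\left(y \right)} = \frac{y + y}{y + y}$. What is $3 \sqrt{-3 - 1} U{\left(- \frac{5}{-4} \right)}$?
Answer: $6 i \approx 6.0 i$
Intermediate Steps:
$U{\left(y \right)} = 1$ ($U{\left(y \right)} = \frac{2 y}{2 y} = 2 y \frac{1}{2 y} = 1$)
$3 \sqrt{-3 - 1} U{\left(- \frac{5}{-4} \right)} = 3 \sqrt{-3 - 1} \cdot 1 = 3 \sqrt{-4} \cdot 1 = 3 \cdot 2 i 1 = 6 i 1 = 6 i$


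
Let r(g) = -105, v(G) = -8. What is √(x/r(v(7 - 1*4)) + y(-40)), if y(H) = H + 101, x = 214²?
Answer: I*√4136055/105 ≈ 19.369*I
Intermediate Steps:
x = 45796
y(H) = 101 + H
√(x/r(v(7 - 1*4)) + y(-40)) = √(45796/(-105) + (101 - 40)) = √(45796*(-1/105) + 61) = √(-45796/105 + 61) = √(-39391/105) = I*√4136055/105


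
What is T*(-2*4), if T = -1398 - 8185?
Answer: 76664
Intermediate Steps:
T = -9583
T*(-2*4) = -(-19166)*4 = -9583*(-8) = 76664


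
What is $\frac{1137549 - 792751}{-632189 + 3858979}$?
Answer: $\frac{172399}{1613395} \approx 0.10685$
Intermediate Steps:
$\frac{1137549 - 792751}{-632189 + 3858979} = \frac{344798}{3226790} = 344798 \cdot \frac{1}{3226790} = \frac{172399}{1613395}$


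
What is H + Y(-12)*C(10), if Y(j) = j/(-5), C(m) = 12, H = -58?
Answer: -146/5 ≈ -29.200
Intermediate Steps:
Y(j) = -j/5 (Y(j) = j*(-1/5) = -j/5)
H + Y(-12)*C(10) = -58 - 1/5*(-12)*12 = -58 + (12/5)*12 = -58 + 144/5 = -146/5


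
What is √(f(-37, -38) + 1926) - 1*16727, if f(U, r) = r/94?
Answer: -16727 + 7*√86809/47 ≈ -16683.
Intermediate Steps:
f(U, r) = r/94 (f(U, r) = r*(1/94) = r/94)
√(f(-37, -38) + 1926) - 1*16727 = √((1/94)*(-38) + 1926) - 1*16727 = √(-19/47 + 1926) - 16727 = √(90503/47) - 16727 = 7*√86809/47 - 16727 = -16727 + 7*√86809/47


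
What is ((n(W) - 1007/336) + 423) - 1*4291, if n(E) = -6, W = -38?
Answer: -1302671/336 ≈ -3877.0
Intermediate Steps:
((n(W) - 1007/336) + 423) - 1*4291 = ((-6 - 1007/336) + 423) - 1*4291 = ((-6 - 1007*1/336) + 423) - 4291 = ((-6 - 1007/336) + 423) - 4291 = (-3023/336 + 423) - 4291 = 139105/336 - 4291 = -1302671/336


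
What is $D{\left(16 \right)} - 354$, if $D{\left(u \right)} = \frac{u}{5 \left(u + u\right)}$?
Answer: $- \frac{3539}{10} \approx -353.9$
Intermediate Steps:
$D{\left(u \right)} = \frac{1}{10}$ ($D{\left(u \right)} = \frac{u}{5 \cdot 2 u} = \frac{u}{10 u} = u \frac{1}{10 u} = \frac{1}{10}$)
$D{\left(16 \right)} - 354 = \frac{1}{10} - 354 = - \frac{3539}{10}$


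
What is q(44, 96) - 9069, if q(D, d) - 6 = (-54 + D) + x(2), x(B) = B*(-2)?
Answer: -9077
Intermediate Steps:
x(B) = -2*B
q(D, d) = -52 + D (q(D, d) = 6 + ((-54 + D) - 2*2) = 6 + ((-54 + D) - 4) = 6 + (-58 + D) = -52 + D)
q(44, 96) - 9069 = (-52 + 44) - 9069 = -8 - 9069 = -9077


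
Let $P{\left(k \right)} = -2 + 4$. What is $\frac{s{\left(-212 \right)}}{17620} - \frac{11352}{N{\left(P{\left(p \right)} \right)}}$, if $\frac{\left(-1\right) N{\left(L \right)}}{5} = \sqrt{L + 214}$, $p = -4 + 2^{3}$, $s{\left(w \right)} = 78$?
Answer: $\frac{39}{8810} + \frac{946 \sqrt{6}}{15} \approx 154.49$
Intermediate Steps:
$p = 4$ ($p = -4 + 8 = 4$)
$P{\left(k \right)} = 2$
$N{\left(L \right)} = - 5 \sqrt{214 + L}$ ($N{\left(L \right)} = - 5 \sqrt{L + 214} = - 5 \sqrt{214 + L}$)
$\frac{s{\left(-212 \right)}}{17620} - \frac{11352}{N{\left(P{\left(p \right)} \right)}} = \frac{78}{17620} - \frac{11352}{\left(-5\right) \sqrt{214 + 2}} = 78 \cdot \frac{1}{17620} - \frac{11352}{\left(-5\right) \sqrt{216}} = \frac{39}{8810} - \frac{11352}{\left(-5\right) 6 \sqrt{6}} = \frac{39}{8810} - \frac{11352}{\left(-30\right) \sqrt{6}} = \frac{39}{8810} - 11352 \left(- \frac{\sqrt{6}}{180}\right) = \frac{39}{8810} + \frac{946 \sqrt{6}}{15}$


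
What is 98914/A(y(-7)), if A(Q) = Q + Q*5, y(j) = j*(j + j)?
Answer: 49457/294 ≈ 168.22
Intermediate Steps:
y(j) = 2*j² (y(j) = j*(2*j) = 2*j²)
A(Q) = 6*Q (A(Q) = Q + 5*Q = 6*Q)
98914/A(y(-7)) = 98914/((6*(2*(-7)²))) = 98914/((6*(2*49))) = 98914/((6*98)) = 98914/588 = 98914*(1/588) = 49457/294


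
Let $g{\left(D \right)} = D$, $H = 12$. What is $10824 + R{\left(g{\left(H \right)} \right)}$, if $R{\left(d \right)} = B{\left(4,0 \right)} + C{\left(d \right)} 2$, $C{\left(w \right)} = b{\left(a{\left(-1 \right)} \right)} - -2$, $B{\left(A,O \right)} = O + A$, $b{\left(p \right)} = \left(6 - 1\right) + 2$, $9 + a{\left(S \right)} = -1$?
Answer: $10846$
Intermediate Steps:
$a{\left(S \right)} = -10$ ($a{\left(S \right)} = -9 - 1 = -10$)
$b{\left(p \right)} = 7$ ($b{\left(p \right)} = 5 + 2 = 7$)
$B{\left(A,O \right)} = A + O$
$C{\left(w \right)} = 9$ ($C{\left(w \right)} = 7 - -2 = 7 + 2 = 9$)
$R{\left(d \right)} = 22$ ($R{\left(d \right)} = \left(4 + 0\right) + 9 \cdot 2 = 4 + 18 = 22$)
$10824 + R{\left(g{\left(H \right)} \right)} = 10824 + 22 = 10846$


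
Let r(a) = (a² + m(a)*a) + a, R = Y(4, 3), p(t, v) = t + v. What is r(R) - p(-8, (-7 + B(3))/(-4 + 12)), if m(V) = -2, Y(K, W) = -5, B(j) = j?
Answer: 77/2 ≈ 38.500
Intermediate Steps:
R = -5
r(a) = a² - a (r(a) = (a² - 2*a) + a = a² - a)
r(R) - p(-8, (-7 + B(3))/(-4 + 12)) = -5*(-1 - 5) - (-8 + (-7 + 3)/(-4 + 12)) = -5*(-6) - (-8 - 4/8) = 30 - (-8 - 4*⅛) = 30 - (-8 - ½) = 30 - 1*(-17/2) = 30 + 17/2 = 77/2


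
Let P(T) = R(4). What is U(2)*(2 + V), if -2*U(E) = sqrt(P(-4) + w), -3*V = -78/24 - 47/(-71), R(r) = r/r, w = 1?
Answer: -813*sqrt(2)/568 ≈ -2.0242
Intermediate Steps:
R(r) = 1
P(T) = 1
V = 245/284 (V = -(-78/24 - 47/(-71))/3 = -(-78*1/24 - 47*(-1/71))/3 = -(-13/4 + 47/71)/3 = -1/3*(-735/284) = 245/284 ≈ 0.86268)
U(E) = -sqrt(2)/2 (U(E) = -sqrt(1 + 1)/2 = -sqrt(2)/2)
U(2)*(2 + V) = (-sqrt(2)/2)*(2 + 245/284) = -sqrt(2)/2*(813/284) = -813*sqrt(2)/568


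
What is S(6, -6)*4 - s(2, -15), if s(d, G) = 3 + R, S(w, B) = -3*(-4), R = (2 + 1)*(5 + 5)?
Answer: 15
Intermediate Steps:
R = 30 (R = 3*10 = 30)
S(w, B) = 12
s(d, G) = 33 (s(d, G) = 3 + 30 = 33)
S(6, -6)*4 - s(2, -15) = 12*4 - 1*33 = 48 - 33 = 15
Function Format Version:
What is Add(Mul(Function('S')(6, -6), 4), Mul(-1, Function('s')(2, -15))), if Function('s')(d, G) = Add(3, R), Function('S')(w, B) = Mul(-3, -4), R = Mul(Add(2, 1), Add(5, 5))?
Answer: 15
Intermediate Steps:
R = 30 (R = Mul(3, 10) = 30)
Function('S')(w, B) = 12
Function('s')(d, G) = 33 (Function('s')(d, G) = Add(3, 30) = 33)
Add(Mul(Function('S')(6, -6), 4), Mul(-1, Function('s')(2, -15))) = Add(Mul(12, 4), Mul(-1, 33)) = Add(48, -33) = 15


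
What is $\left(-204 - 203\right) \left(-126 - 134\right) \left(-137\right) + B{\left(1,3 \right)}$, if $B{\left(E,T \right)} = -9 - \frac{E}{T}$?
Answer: $- \frac{43492048}{3} \approx -1.4497 \cdot 10^{7}$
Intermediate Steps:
$B{\left(E,T \right)} = -9 - \frac{E}{T}$
$\left(-204 - 203\right) \left(-126 - 134\right) \left(-137\right) + B{\left(1,3 \right)} = \left(-204 - 203\right) \left(-126 - 134\right) \left(-137\right) - \left(9 + 1 \cdot \frac{1}{3}\right) = \left(-407\right) \left(-260\right) \left(-137\right) - \left(9 + 1 \cdot \frac{1}{3}\right) = 105820 \left(-137\right) - \frac{28}{3} = -14497340 - \frac{28}{3} = - \frac{43492048}{3}$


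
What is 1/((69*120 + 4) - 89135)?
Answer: -1/80851 ≈ -1.2368e-5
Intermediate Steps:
1/((69*120 + 4) - 89135) = 1/((8280 + 4) - 89135) = 1/(8284 - 89135) = 1/(-80851) = -1/80851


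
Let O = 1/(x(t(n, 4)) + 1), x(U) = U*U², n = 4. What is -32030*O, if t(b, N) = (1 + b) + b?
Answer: -3203/73 ≈ -43.877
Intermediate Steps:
t(b, N) = 1 + 2*b
x(U) = U³
O = 1/730 (O = 1/((1 + 2*4)³ + 1) = 1/((1 + 8)³ + 1) = 1/(9³ + 1) = 1/(729 + 1) = 1/730 ≈ 0.0013699)
-32030*O = -32030*1/730 = -3203/73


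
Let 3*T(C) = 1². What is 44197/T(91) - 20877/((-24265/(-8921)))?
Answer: 3031076898/24265 ≈ 1.2492e+5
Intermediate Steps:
T(C) = ⅓ (T(C) = (⅓)*1² = (⅓)*1 = ⅓)
44197/T(91) - 20877/((-24265/(-8921))) = 44197/(⅓) - 20877/((-24265/(-8921))) = 44197*3 - 20877/((-24265*(-1/8921))) = 132591 - 20877/24265/8921 = 132591 - 20877*8921/24265 = 132591 - 186243717/24265 = 3031076898/24265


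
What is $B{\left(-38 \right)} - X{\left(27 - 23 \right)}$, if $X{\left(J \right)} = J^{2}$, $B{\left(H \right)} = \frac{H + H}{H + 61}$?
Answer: $- \frac{444}{23} \approx -19.304$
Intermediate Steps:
$B{\left(H \right)} = \frac{2 H}{61 + H}$
$B{\left(-38 \right)} - X{\left(27 - 23 \right)} = 2 \left(-38\right) \frac{1}{61 - 38} - \left(27 - 23\right)^{2} = 2 \left(-38\right) \frac{1}{23} - \left(27 - 23\right)^{2} = 2 \left(-38\right) \frac{1}{23} - 4^{2} = - \frac{76}{23} - 16 = - \frac{444}{23}$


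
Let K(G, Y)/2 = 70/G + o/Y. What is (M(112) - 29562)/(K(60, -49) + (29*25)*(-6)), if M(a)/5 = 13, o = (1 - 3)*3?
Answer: 4336059/639071 ≈ 6.7849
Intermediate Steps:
o = -6 (o = -2*3 = -6)
M(a) = 65 (M(a) = 5*13 = 65)
K(G, Y) = -12/Y + 140/G (K(G, Y) = 2*(70/G - 6/Y) = 2*(-6/Y + 70/G) = -12/Y + 140/G)
(M(112) - 29562)/(K(60, -49) + (29*25)*(-6)) = (65 - 29562)/((-12/(-49) + 140/60) + (29*25)*(-6)) = -29497/((-12*(-1/49) + 140*(1/60)) + 725*(-6)) = -29497/((12/49 + 7/3) - 4350) = -29497/(379/147 - 4350) = -29497/(-639071/147) = -29497*(-147/639071) = 4336059/639071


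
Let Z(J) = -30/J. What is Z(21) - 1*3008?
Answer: -21066/7 ≈ -3009.4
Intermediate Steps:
Z(21) - 1*3008 = -30/21 - 1*3008 = -30*1/21 - 3008 = -10/7 - 3008 = -21066/7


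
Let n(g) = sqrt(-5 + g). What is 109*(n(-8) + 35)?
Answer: 3815 + 109*I*sqrt(13) ≈ 3815.0 + 393.0*I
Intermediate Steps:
109*(n(-8) + 35) = 109*(sqrt(-5 - 8) + 35) = 109*(sqrt(-13) + 35) = 109*(I*sqrt(13) + 35) = 109*(35 + I*sqrt(13)) = 3815 + 109*I*sqrt(13)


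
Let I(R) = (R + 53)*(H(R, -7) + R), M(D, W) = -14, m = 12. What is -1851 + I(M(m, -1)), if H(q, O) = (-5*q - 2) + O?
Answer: -18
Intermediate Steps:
H(q, O) = -2 + O - 5*q (H(q, O) = (-2 - 5*q) + O = -2 + O - 5*q)
I(R) = (-9 - 4*R)*(53 + R) (I(R) = (R + 53)*((-2 - 7 - 5*R) + R) = (53 + R)*((-9 - 5*R) + R) = (53 + R)*(-9 - 4*R) = (-9 - 4*R)*(53 + R))
-1851 + I(M(m, -1)) = -1851 + (-477 - 221*(-14) - 4*(-14)²) = -1851 + (-477 + 3094 - 4*196) = -1851 + (-477 + 3094 - 784) = -1851 + 1833 = -18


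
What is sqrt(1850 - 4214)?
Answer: 2*I*sqrt(591) ≈ 48.621*I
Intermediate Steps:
sqrt(1850 - 4214) = sqrt(-2364) = 2*I*sqrt(591)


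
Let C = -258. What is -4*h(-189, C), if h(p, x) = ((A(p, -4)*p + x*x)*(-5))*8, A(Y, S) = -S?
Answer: 10529280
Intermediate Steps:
h(p, x) = -160*p - 40*x² (h(p, x) = (((-1*(-4))*p + x*x)*(-5))*8 = ((4*p + x²)*(-5))*8 = ((x² + 4*p)*(-5))*8 = (-20*p - 5*x²)*8 = -160*p - 40*x²)
-4*h(-189, C) = -4*(-160*(-189) - 40*(-258)²) = -4*(30240 - 40*66564) = -4*(30240 - 2662560) = -4*(-2632320) = 10529280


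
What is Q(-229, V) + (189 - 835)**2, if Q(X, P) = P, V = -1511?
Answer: 415805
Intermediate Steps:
Q(-229, V) + (189 - 835)**2 = -1511 + (189 - 835)**2 = -1511 + (-646)**2 = -1511 + 417316 = 415805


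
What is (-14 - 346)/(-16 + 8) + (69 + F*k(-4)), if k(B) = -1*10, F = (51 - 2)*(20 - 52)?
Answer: 15794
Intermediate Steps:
F = -1568 (F = 49*(-32) = -1568)
k(B) = -10
(-14 - 346)/(-16 + 8) + (69 + F*k(-4)) = (-14 - 346)/(-16 + 8) + (69 - 1568*(-10)) = -360/(-8) + (69 + 15680) = -⅛*(-360) + 15749 = 45 + 15749 = 15794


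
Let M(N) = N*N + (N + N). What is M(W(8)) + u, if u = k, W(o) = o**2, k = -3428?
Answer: 796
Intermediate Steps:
u = -3428
M(N) = N**2 + 2*N
M(W(8)) + u = 8**2*(2 + 8**2) - 3428 = 64*(2 + 64) - 3428 = 64*66 - 3428 = 4224 - 3428 = 796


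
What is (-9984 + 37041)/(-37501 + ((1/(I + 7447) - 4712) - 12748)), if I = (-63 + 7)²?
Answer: -286344231/581652262 ≈ -0.49229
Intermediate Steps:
I = 3136 (I = (-56)² = 3136)
(-9984 + 37041)/(-37501 + ((1/(I + 7447) - 4712) - 12748)) = (-9984 + 37041)/(-37501 + ((1/(3136 + 7447) - 4712) - 12748)) = 27057/(-37501 + ((1/10583 - 4712) - 12748)) = 27057/(-37501 + (-49867095/10583 - 12748)) = 27057/(-37501 - 184779179/10583) = 27057/(-581652262/10583) = 27057*(-10583/581652262) = -286344231/581652262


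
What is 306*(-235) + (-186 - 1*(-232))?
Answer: -71864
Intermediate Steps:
306*(-235) + (-186 - 1*(-232)) = -71910 + (-186 + 232) = -71910 + 46 = -71864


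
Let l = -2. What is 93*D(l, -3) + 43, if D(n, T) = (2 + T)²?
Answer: 136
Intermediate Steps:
93*D(l, -3) + 43 = 93*(2 - 3)² + 43 = 93*(-1)² + 43 = 93*1 + 43 = 93 + 43 = 136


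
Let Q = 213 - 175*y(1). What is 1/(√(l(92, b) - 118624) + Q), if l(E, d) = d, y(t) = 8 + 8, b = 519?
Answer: -199/523898 - I*√118105/6810674 ≈ -0.00037985 - 5.046e-5*I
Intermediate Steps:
y(t) = 16
Q = -2587 (Q = 213 - 175*16 = 213 - 2800 = -2587)
1/(√(l(92, b) - 118624) + Q) = 1/(√(519 - 118624) - 2587) = 1/(√(-118105) - 2587) = 1/(I*√118105 - 2587) = 1/(-2587 + I*√118105)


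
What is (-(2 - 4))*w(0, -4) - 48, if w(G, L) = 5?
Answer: -38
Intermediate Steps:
(-(2 - 4))*w(0, -4) - 48 = -(2 - 4)*5 - 48 = -1*(-2)*5 - 48 = 2*5 - 48 = 10 - 48 = -38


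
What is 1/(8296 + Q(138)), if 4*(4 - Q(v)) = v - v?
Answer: 1/8300 ≈ 0.00012048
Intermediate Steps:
Q(v) = 4 (Q(v) = 4 - (v - v)/4 = 4 - ¼*0 = 4 + 0 = 4)
1/(8296 + Q(138)) = 1/(8296 + 4) = 1/8300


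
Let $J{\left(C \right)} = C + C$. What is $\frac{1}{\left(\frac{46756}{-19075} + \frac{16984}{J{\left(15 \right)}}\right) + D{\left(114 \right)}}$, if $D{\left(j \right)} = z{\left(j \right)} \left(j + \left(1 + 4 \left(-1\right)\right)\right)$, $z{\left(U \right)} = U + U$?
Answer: $\frac{57225}{1480507012} \approx 3.8652 \cdot 10^{-5}$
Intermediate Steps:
$J{\left(C \right)} = 2 C$
$z{\left(U \right)} = 2 U$
$D{\left(j \right)} = 2 j \left(-3 + j\right)$ ($D{\left(j \right)} = 2 j \left(j + \left(1 + 4 \left(-1\right)\right)\right) = 2 j \left(j + \left(1 - 4\right)\right) = 2 j \left(j - 3\right) = 2 j \left(-3 + j\right)$)
$\frac{1}{\left(\frac{46756}{-19075} + \frac{16984}{J{\left(15 \right)}}\right) + D{\left(114 \right)}} = \frac{1}{\left(\frac{46756}{-19075} + \frac{16984}{2 \cdot 15}\right) + 2 \cdot 114 \left(-3 + 114\right)} = \frac{1}{\left(46756 \left(- \frac{1}{19075}\right) + \frac{16984}{30}\right) + 2 \cdot 114 \cdot 111} = \frac{1}{\left(- \frac{46756}{19075} + 16984 \cdot \frac{1}{30}\right) + 25308} = \frac{1}{\left(- \frac{46756}{19075} + \frac{8492}{15}\right) + 25308} = \frac{1}{\frac{32256712}{57225} + 25308} = \frac{1}{\frac{1480507012}{57225}} = \frac{57225}{1480507012}$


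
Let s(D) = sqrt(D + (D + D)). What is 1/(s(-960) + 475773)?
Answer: 158591/75453316803 - 8*I*sqrt(5)/75453316803 ≈ 2.1018e-6 - 2.3708e-10*I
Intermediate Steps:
s(D) = sqrt(3)*sqrt(D) (s(D) = sqrt(D + 2*D) = sqrt(3*D) = sqrt(3)*sqrt(D))
1/(s(-960) + 475773) = 1/(sqrt(3)*sqrt(-960) + 475773) = 1/(sqrt(3)*(8*I*sqrt(15)) + 475773) = 1/(24*I*sqrt(5) + 475773) = 1/(475773 + 24*I*sqrt(5))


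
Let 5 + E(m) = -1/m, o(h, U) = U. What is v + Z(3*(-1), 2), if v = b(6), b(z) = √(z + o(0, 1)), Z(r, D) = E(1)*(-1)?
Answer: 6 + √7 ≈ 8.6458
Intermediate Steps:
E(m) = -5 - 1/m
Z(r, D) = 6 (Z(r, D) = (-5 - 1/1)*(-1) = (-5 - 1*1)*(-1) = (-5 - 1)*(-1) = -6*(-1) = 6)
b(z) = √(1 + z) (b(z) = √(z + 1) = √(1 + z))
v = √7 (v = √(1 + 6) = √7 ≈ 2.6458)
v + Z(3*(-1), 2) = √7 + 6 = 6 + √7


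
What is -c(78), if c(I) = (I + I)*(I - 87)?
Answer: 1404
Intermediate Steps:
c(I) = 2*I*(-87 + I) (c(I) = (2*I)*(-87 + I) = 2*I*(-87 + I))
-c(78) = -2*78*(-87 + 78) = -2*78*(-9) = -1*(-1404) = 1404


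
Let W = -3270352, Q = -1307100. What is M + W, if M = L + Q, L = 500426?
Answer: -4077026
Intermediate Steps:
M = -806674 (M = 500426 - 1307100 = -806674)
M + W = -806674 - 3270352 = -4077026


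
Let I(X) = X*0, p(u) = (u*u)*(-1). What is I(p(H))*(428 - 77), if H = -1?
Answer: 0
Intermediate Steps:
p(u) = -u² (p(u) = u²*(-1) = -u²)
I(X) = 0
I(p(H))*(428 - 77) = 0*(428 - 77) = 0*351 = 0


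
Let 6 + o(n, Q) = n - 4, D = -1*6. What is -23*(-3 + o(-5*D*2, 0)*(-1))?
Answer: 1219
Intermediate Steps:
D = -6
o(n, Q) = -10 + n (o(n, Q) = -6 + (n - 4) = -6 + (-4 + n) = -10 + n)
-23*(-3 + o(-5*D*2, 0)*(-1)) = -23*(-3 + (-10 - 5*(-6)*2)*(-1)) = -23*(-3 + (-10 + 30*2)*(-1)) = -23*(-3 + (-10 + 60)*(-1)) = -23*(-3 + 50*(-1)) = -23*(-3 - 50) = -23*(-53) = 1219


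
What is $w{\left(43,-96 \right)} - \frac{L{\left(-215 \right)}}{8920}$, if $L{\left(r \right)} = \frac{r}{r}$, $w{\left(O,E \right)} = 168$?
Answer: $\frac{1498559}{8920} \approx 168.0$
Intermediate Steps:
$L{\left(r \right)} = 1$
$w{\left(43,-96 \right)} - \frac{L{\left(-215 \right)}}{8920} = 168 - 1 \cdot \frac{1}{8920} = 168 - \frac{1}{8920} = \frac{1498559}{8920}$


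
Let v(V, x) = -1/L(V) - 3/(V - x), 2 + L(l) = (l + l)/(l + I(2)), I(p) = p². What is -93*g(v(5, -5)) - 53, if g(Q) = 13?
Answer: -1262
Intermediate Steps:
L(l) = -2 + 2*l/(4 + l) (L(l) = -2 + (l + l)/(l + 2²) = -2 + (2*l)/(l + 4) = -2 + (2*l)/(4 + l) = -2 + 2*l/(4 + l))
v(V, x) = ½ - 3/(V - x) + V/8 (v(V, x) = -1/((-8/(4 + V))) - 3/(V - x) = -(-½ - V/8) - 3/(V - x) = (½ + V/8) - 3/(V - x) = ½ - 3/(V - x) + V/8)
-93*g(v(5, -5)) - 53 = -93*13 - 53 = -1209 - 53 = -1262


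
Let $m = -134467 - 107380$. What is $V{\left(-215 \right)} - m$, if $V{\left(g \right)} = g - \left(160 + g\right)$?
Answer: $241687$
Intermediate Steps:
$m = -241847$ ($m = -134467 - 107380 = -241847$)
$V{\left(g \right)} = -160$
$V{\left(-215 \right)} - m = -160 - -241847 = -160 + 241847 = 241687$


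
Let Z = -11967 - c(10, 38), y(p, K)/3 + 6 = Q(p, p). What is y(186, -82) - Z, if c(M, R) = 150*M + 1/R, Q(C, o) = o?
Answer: 532267/38 ≈ 14007.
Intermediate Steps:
y(p, K) = -18 + 3*p
c(M, R) = 1/R + 150*M
Z = -511747/38 (Z = -11967 - (1/38 + 150*10) = -11967 - (1/38 + 1500) = -11967 - 1*57001/38 = -11967 - 57001/38 = -511747/38 ≈ -13467.)
y(186, -82) - Z = (-18 + 3*186) - 1*(-511747/38) = (-18 + 558) + 511747/38 = 540 + 511747/38 = 532267/38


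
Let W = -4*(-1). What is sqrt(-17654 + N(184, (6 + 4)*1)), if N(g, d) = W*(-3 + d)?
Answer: I*sqrt(17626) ≈ 132.76*I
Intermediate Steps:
W = 4
N(g, d) = -12 + 4*d (N(g, d) = 4*(-3 + d) = -12 + 4*d)
sqrt(-17654 + N(184, (6 + 4)*1)) = sqrt(-17654 + (-12 + 4*((6 + 4)*1))) = sqrt(-17654 + (-12 + 4*(10*1))) = sqrt(-17654 + (-12 + 4*10)) = sqrt(-17654 + (-12 + 40)) = sqrt(-17654 + 28) = sqrt(-17626) = I*sqrt(17626)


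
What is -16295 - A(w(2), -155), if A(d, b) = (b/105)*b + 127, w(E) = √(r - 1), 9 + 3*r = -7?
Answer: -349667/21 ≈ -16651.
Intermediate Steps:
r = -16/3 (r = -3 + (⅓)*(-7) = -3 - 7/3 = -16/3 ≈ -5.3333)
w(E) = I*√57/3 (w(E) = √(-16/3 - 1) = √(-19/3) = I*√57/3)
A(d, b) = 127 + b²/105 (A(d, b) = (b*(1/105))*b + 127 = (b/105)*b + 127 = b²/105 + 127 = 127 + b²/105)
-16295 - A(w(2), -155) = -16295 - (127 + (1/105)*(-155)²) = -16295 - (127 + (1/105)*24025) = -16295 - (127 + 4805/21) = -16295 - 1*7472/21 = -16295 - 7472/21 = -349667/21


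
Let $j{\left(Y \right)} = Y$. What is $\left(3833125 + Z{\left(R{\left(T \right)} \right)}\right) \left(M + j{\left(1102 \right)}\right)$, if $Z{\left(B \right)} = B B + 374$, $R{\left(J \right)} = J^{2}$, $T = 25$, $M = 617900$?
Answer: $2614741204248$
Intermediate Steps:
$Z{\left(B \right)} = 374 + B^{2}$ ($Z{\left(B \right)} = B^{2} + 374 = 374 + B^{2}$)
$\left(3833125 + Z{\left(R{\left(T \right)} \right)}\right) \left(M + j{\left(1102 \right)}\right) = \left(3833125 + \left(374 + \left(25^{2}\right)^{2}\right)\right) \left(617900 + 1102\right) = \left(3833125 + \left(374 + 625^{2}\right)\right) 619002 = \left(3833125 + \left(374 + 390625\right)\right) 619002 = \left(3833125 + 390999\right) 619002 = 4224124 \cdot 619002 = 2614741204248$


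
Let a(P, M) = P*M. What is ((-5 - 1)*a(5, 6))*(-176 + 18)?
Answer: 28440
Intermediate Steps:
a(P, M) = M*P
((-5 - 1)*a(5, 6))*(-176 + 18) = ((-5 - 1)*(6*5))*(-176 + 18) = -6*30*(-158) = -180*(-158) = 28440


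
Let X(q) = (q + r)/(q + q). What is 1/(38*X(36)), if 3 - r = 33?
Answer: 6/19 ≈ 0.31579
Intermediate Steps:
r = -30 (r = 3 - 1*33 = 3 - 33 = -30)
X(q) = (-30 + q)/(2*q) (X(q) = (q - 30)/(q + q) = (-30 + q)/((2*q)) = (-30 + q)*(1/(2*q)) = (-30 + q)/(2*q))
1/(38*X(36)) = 1/(38*((1/2)*(-30 + 36)/36)) = 1/(38*((1/2)*(1/36)*6)) = 1/(38*(1/12)) = 1/(19/6) = 6/19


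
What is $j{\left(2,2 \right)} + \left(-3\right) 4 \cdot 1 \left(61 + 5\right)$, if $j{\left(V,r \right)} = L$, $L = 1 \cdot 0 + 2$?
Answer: $-790$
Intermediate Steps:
$L = 2$ ($L = 0 + 2 = 2$)
$j{\left(V,r \right)} = 2$
$j{\left(2,2 \right)} + \left(-3\right) 4 \cdot 1 \left(61 + 5\right) = 2 + \left(-3\right) 4 \cdot 1 \left(61 + 5\right) = 2 + \left(-12\right) 1 \cdot 66 = 2 - 792 = -790$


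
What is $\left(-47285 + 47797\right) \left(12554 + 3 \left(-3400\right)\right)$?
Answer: $1205248$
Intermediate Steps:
$\left(-47285 + 47797\right) \left(12554 + 3 \left(-3400\right)\right) = 512 \left(12554 - 10200\right) = 512 \cdot 2354 = 1205248$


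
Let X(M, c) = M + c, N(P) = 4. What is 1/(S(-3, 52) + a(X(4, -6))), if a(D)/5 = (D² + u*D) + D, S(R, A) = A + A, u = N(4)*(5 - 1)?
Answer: -1/46 ≈ -0.021739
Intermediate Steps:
u = 16 (u = 4*(5 - 1) = 4*4 = 16)
S(R, A) = 2*A
a(D) = 5*D² + 85*D (a(D) = 5*((D² + 16*D) + D) = 5*(D² + 17*D) = 5*D² + 85*D)
1/(S(-3, 52) + a(X(4, -6))) = 1/(2*52 + 5*(4 - 6)*(17 + (4 - 6))) = 1/(104 + 5*(-2)*(17 - 2)) = 1/(104 + 5*(-2)*15) = 1/(104 - 150) = 1/(-46) = -1/46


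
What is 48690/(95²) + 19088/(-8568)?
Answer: 6122668/1933155 ≈ 3.1672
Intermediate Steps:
48690/(95²) + 19088/(-8568) = 48690/9025 + 19088*(-1/8568) = 48690*(1/9025) - 2386/1071 = 9738/1805 - 2386/1071 = 6122668/1933155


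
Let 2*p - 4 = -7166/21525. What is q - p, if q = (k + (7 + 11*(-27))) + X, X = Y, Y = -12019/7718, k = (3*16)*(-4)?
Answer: -4743408893/9772350 ≈ -485.39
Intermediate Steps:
p = 39467/21525 (p = 2 + (-7166/21525)/2 = 2 + (-7166*1/21525)/2 = 2 + (½)*(-7166/21525) = 2 - 3583/21525 = 39467/21525 ≈ 1.8335)
k = -192 (k = 48*(-4) = -192)
Y = -707/454 (Y = -12019*1/7718 = -707/454 ≈ -1.5573)
X = -707/454 ≈ -1.5573
q = -219535/454 (q = (-192 + (7 + 11*(-27))) - 707/454 = (-192 + (7 - 297)) - 707/454 = (-192 - 290) - 707/454 = -482 - 707/454 = -219535/454 ≈ -483.56)
q - p = -219535/454 - 1*39467/21525 = -219535/454 - 39467/21525 = -4743408893/9772350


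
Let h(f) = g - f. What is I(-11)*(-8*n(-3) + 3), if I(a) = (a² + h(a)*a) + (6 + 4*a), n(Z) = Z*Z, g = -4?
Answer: -414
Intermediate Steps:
n(Z) = Z²
h(f) = -4 - f
I(a) = 6 + a² + 4*a + a*(-4 - a) (I(a) = (a² + (-4 - a)*a) + (6 + 4*a) = (a² + a*(-4 - a)) + (6 + 4*a) = 6 + a² + 4*a + a*(-4 - a))
I(-11)*(-8*n(-3) + 3) = 6*(-8*(-3)² + 3) = 6*(-8*9 + 3) = 6*(-72 + 3) = 6*(-69) = -414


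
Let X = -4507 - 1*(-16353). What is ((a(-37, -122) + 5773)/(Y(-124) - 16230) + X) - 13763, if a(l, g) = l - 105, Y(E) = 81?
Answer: -10321088/5383 ≈ -1917.3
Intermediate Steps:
a(l, g) = -105 + l
X = 11846 (X = -4507 + 16353 = 11846)
((a(-37, -122) + 5773)/(Y(-124) - 16230) + X) - 13763 = (((-105 - 37) + 5773)/(81 - 16230) + 11846) - 13763 = ((-142 + 5773)/(-16149) + 11846) - 13763 = (5631*(-1/16149) + 11846) - 13763 = (-1877/5383 + 11846) - 13763 = 63765141/5383 - 13763 = -10321088/5383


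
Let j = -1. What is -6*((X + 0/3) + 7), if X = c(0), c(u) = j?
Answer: -36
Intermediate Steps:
c(u) = -1
X = -1
-6*((X + 0/3) + 7) = -6*((-1 + 0/3) + 7) = -6*((-1 + 0*(⅓)) + 7) = -6*((-1 + 0) + 7) = -6*(-1 + 7) = -6*6 = -36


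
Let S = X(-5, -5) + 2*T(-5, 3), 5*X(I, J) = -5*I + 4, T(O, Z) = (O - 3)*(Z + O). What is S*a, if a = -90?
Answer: -3402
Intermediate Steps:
T(O, Z) = (-3 + O)*(O + Z)
X(I, J) = ⅘ - I (X(I, J) = (-5*I + 4)/5 = (4 - 5*I)/5 = ⅘ - I)
S = 189/5 (S = (⅘ - 1*(-5)) + 2*((-5)² - 3*(-5) - 3*3 - 5*3) = (⅘ + 5) + 2*(25 + 15 - 9 - 15) = 29/5 + 2*16 = 29/5 + 32 = 189/5 ≈ 37.800)
S*a = (189/5)*(-90) = -3402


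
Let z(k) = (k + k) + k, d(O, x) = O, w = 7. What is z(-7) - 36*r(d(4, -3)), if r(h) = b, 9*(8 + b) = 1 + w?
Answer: 235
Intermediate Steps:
z(k) = 3*k (z(k) = 2*k + k = 3*k)
b = -64/9 (b = -8 + (1 + 7)/9 = -8 + (1/9)*8 = -8 + 8/9 = -64/9 ≈ -7.1111)
r(h) = -64/9
z(-7) - 36*r(d(4, -3)) = 3*(-7) - 36*(-64/9) = -21 + 256 = 235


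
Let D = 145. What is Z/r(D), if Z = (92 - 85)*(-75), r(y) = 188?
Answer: -525/188 ≈ -2.7926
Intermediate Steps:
Z = -525 (Z = 7*(-75) = -525)
Z/r(D) = -525/188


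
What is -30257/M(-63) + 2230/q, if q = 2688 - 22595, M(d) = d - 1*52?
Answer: 602069649/2289305 ≈ 262.99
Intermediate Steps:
M(d) = -52 + d (M(d) = d - 52 = -52 + d)
q = -19907
-30257/M(-63) + 2230/q = -30257/(-52 - 63) + 2230/(-19907) = -30257/(-115) + 2230*(-1/19907) = -30257*(-1/115) - 2230/19907 = 30257/115 - 2230/19907 = 602069649/2289305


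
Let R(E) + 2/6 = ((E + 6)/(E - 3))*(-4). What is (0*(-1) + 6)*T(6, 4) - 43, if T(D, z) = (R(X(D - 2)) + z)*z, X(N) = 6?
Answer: -339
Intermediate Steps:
R(E) = -⅓ - 4*(6 + E)/(-3 + E) (R(E) = -⅓ + ((E + 6)/(E - 3))*(-4) = -⅓ + ((6 + E)/(-3 + E))*(-4) = -⅓ - 4*(6 + E)/(-3 + E))
T(D, z) = z*(-49/3 + z) (T(D, z) = ((-69 - 13*6)/(3*(-3 + 6)) + z)*z = ((⅓)*(-69 - 78)/3 + z)*z = ((⅓)*(⅓)*(-147) + z)*z = (-49/3 + z)*z = z*(-49/3 + z))
(0*(-1) + 6)*T(6, 4) - 43 = (0*(-1) + 6)*((⅓)*4*(-49 + 3*4)) - 43 = (0 + 6)*((⅓)*4*(-49 + 12)) - 43 = 6*((⅓)*4*(-37)) - 43 = 6*(-148/3) - 43 = -296 - 43 = -339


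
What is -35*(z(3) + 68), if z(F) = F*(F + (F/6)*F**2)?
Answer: -6335/2 ≈ -3167.5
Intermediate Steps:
z(F) = F*(F + F**3/6) (z(F) = F*(F + (F*(1/6))*F**2) = F*(F + (F/6)*F**2) = F*(F + F**3/6))
-35*(z(3) + 68) = -35*((3**2 + (1/6)*3**4) + 68) = -35*((9 + (1/6)*81) + 68) = -35*((9 + 27/2) + 68) = -35*(45/2 + 68) = -35*181/2 = -6335/2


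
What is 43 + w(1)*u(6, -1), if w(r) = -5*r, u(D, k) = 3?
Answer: 28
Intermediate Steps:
43 + w(1)*u(6, -1) = 43 - 5*1*3 = 43 - 5*3 = 43 - 15 = 28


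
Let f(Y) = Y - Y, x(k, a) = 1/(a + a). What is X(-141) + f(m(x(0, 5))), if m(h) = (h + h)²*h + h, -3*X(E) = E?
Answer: 47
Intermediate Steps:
x(k, a) = 1/(2*a)
X(E) = -E/3
m(h) = h + 4*h³ (m(h) = (2*h)²*h + h = (4*h²)*h + h = 4*h³ + h = h + 4*h³)
f(Y) = 0
X(-141) + f(m(x(0, 5))) = -⅓*(-141) + 0 = 47 + 0 = 47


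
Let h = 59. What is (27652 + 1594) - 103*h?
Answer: 23169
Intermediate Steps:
(27652 + 1594) - 103*h = (27652 + 1594) - 103*59 = 29246 - 6077 = 23169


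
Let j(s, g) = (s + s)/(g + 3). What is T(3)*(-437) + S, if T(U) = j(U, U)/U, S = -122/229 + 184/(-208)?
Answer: -2627215/17862 ≈ -147.08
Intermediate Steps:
j(s, g) = 2*s/(3 + g) (j(s, g) = (2*s)/(3 + g) = 2*s/(3 + g))
S = -8439/5954 (S = -122*1/229 + 184*(-1/208) = -122/229 - 23/26 = -8439/5954 ≈ -1.4174)
T(U) = 2/(3 + U) (T(U) = (2*U/(3 + U))/U = 2/(3 + U))
T(3)*(-437) + S = (2/(3 + 3))*(-437) - 8439/5954 = (2/6)*(-437) - 8439/5954 = (2*(⅙))*(-437) - 8439/5954 = (⅓)*(-437) - 8439/5954 = -437/3 - 8439/5954 = -2627215/17862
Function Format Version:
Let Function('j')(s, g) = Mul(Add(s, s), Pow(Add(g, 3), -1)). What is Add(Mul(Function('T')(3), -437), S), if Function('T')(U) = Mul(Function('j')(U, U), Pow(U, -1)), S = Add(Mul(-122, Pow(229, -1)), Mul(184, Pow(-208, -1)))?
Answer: Rational(-2627215, 17862) ≈ -147.08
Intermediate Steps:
Function('j')(s, g) = Mul(2, s, Pow(Add(3, g), -1)) (Function('j')(s, g) = Mul(Mul(2, s), Pow(Add(3, g), -1)) = Mul(2, s, Pow(Add(3, g), -1)))
S = Rational(-8439, 5954) (S = Add(Mul(-122, Rational(1, 229)), Mul(184, Rational(-1, 208))) = Add(Rational(-122, 229), Rational(-23, 26)) = Rational(-8439, 5954) ≈ -1.4174)
Function('T')(U) = Mul(2, Pow(Add(3, U), -1)) (Function('T')(U) = Mul(Mul(2, U, Pow(Add(3, U), -1)), Pow(U, -1)) = Mul(2, Pow(Add(3, U), -1)))
Add(Mul(Function('T')(3), -437), S) = Add(Mul(Mul(2, Pow(Add(3, 3), -1)), -437), Rational(-8439, 5954)) = Add(Mul(Mul(2, Pow(6, -1)), -437), Rational(-8439, 5954)) = Add(Mul(Mul(2, Rational(1, 6)), -437), Rational(-8439, 5954)) = Add(Mul(Rational(1, 3), -437), Rational(-8439, 5954)) = Add(Rational(-437, 3), Rational(-8439, 5954)) = Rational(-2627215, 17862)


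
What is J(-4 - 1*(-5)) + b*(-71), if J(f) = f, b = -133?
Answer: 9444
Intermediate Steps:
J(-4 - 1*(-5)) + b*(-71) = (-4 - 1*(-5)) - 133*(-71) = (-4 + 5) + 9443 = 1 + 9443 = 9444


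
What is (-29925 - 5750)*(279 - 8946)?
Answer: 309195225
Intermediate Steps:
(-29925 - 5750)*(279 - 8946) = -35675*(-8667) = 309195225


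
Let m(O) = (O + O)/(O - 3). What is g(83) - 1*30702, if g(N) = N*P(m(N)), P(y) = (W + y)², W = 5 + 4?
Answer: -32834533/1600 ≈ -20522.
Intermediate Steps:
W = 9
m(O) = 2*O/(-3 + O) (m(O) = (2*O)/(-3 + O) = 2*O/(-3 + O))
P(y) = (9 + y)²
g(N) = N*(9 + 2*N/(-3 + N))²
g(83) - 1*30702 = 83*(-27 + 11*83)²/(-3 + 83)² - 1*30702 = 83*(-27 + 913)²/80² - 30702 = 83*886²*(1/6400) - 30702 = 83*784996*(1/6400) - 30702 = 16288667/1600 - 30702 = -32834533/1600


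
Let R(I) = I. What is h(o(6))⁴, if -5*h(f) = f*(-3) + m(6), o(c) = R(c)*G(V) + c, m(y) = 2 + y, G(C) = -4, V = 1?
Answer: 14776336/625 ≈ 23642.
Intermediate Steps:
o(c) = -3*c (o(c) = c*(-4) + c = -4*c + c = -3*c)
h(f) = -8/5 + 3*f/5 (h(f) = -(f*(-3) + (2 + 6))/5 = -(-3*f + 8)/5 = -(8 - 3*f)/5 = -8/5 + 3*f/5)
h(o(6))⁴ = (-8/5 + 3*(-3*6)/5)⁴ = (-8/5 + (⅗)*(-18))⁴ = (-8/5 - 54/5)⁴ = (-62/5)⁴ = 14776336/625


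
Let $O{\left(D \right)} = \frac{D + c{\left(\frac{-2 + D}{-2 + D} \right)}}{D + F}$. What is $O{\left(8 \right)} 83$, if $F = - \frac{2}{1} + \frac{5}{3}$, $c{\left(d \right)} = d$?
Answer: $\frac{2241}{23} \approx 97.435$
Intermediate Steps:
$F = - \frac{1}{3}$ ($F = \left(-2\right) 1 + 5 \cdot \frac{1}{3} = -2 + \frac{5}{3} = - \frac{1}{3} \approx -0.33333$)
$O{\left(D \right)} = \frac{1 + D}{- \frac{1}{3} + D}$ ($O{\left(D \right)} = \frac{D + \frac{-2 + D}{-2 + D}}{D - \frac{1}{3}} = \frac{D + 1}{- \frac{1}{3} + D} = \frac{1 + D}{- \frac{1}{3} + D}$)
$O{\left(8 \right)} 83 = \frac{3 \left(1 + 8\right)}{-1 + 3 \cdot 8} \cdot 83 = 3 \frac{1}{-1 + 24} \cdot 9 \cdot 83 = 3 \cdot \frac{1}{23} \cdot 9 \cdot 83 = \frac{27}{23} \cdot 83 = \frac{2241}{23}$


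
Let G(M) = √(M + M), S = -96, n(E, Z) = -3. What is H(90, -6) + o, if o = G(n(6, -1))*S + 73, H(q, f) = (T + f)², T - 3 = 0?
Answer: 82 - 96*I*√6 ≈ 82.0 - 235.15*I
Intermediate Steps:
T = 3 (T = 3 + 0 = 3)
H(q, f) = (3 + f)²
G(M) = √2*√M (G(M) = √(2*M) = √2*√M)
o = 73 - 96*I*√6 (o = (√2*√(-3))*(-96) + 73 = (√2*(I*√3))*(-96) + 73 = (I*√6)*(-96) + 73 = -96*I*√6 + 73 = 73 - 96*I*√6 ≈ 73.0 - 235.15*I)
H(90, -6) + o = (3 - 6)² + (73 - 96*I*√6) = (-3)² + (73 - 96*I*√6) = 9 + (73 - 96*I*√6) = 82 - 96*I*√6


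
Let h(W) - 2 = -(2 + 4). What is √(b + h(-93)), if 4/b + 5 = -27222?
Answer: 4*I*√185334189/27227 ≈ 2.0*I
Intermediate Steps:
b = -4/27227 (b = 4/(-5 - 27222) = 4/(-27227) = 4*(-1/27227) = -4/27227 ≈ -0.00014691)
h(W) = -4 (h(W) = 2 - (2 + 4) = 2 - 1*6 = 2 - 6 = -4)
√(b + h(-93)) = √(-4/27227 - 4) = √(-108912/27227) = 4*I*√185334189/27227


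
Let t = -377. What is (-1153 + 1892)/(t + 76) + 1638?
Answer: 492299/301 ≈ 1635.5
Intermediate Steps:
(-1153 + 1892)/(t + 76) + 1638 = (-1153 + 1892)/(-377 + 76) + 1638 = 739/(-301) + 1638 = 739*(-1/301) + 1638 = -739/301 + 1638 = 492299/301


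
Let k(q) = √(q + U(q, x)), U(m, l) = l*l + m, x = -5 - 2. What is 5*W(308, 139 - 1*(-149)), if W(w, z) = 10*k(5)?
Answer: 50*√59 ≈ 384.06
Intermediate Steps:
x = -7
U(m, l) = m + l² (U(m, l) = l² + m = m + l²)
k(q) = √(49 + 2*q) (k(q) = √(q + (q + (-7)²)) = √(q + (q + 49)) = √(q + (49 + q)) = √(49 + 2*q))
W(w, z) = 10*√59 (W(w, z) = 10*√(49 + 2*5) = 10*√(49 + 10) = 10*√59)
5*W(308, 139 - 1*(-149)) = 5*(10*√59) = 50*√59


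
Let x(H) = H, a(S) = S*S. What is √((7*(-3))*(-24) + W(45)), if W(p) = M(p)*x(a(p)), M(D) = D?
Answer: 3*√10181 ≈ 302.70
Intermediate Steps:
a(S) = S²
W(p) = p³ (W(p) = p*p² = p³)
√((7*(-3))*(-24) + W(45)) = √((7*(-3))*(-24) + 45³) = √(-21*(-24) + 91125) = √(504 + 91125) = √91629 = 3*√10181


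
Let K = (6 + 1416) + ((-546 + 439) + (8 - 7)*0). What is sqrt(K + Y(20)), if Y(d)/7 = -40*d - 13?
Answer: 2*I*sqrt(1094) ≈ 66.151*I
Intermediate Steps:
Y(d) = -91 - 280*d (Y(d) = 7*(-40*d - 13) = 7*(-13 - 40*d) = -91 - 280*d)
K = 1315 (K = 1422 + (-107 + 1*0) = 1422 + (-107 + 0) = 1422 - 107 = 1315)
sqrt(K + Y(20)) = sqrt(1315 + (-91 - 280*20)) = sqrt(1315 + (-91 - 5600)) = sqrt(1315 - 5691) = sqrt(-4376) = 2*I*sqrt(1094)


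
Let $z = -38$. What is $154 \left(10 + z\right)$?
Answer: $-4312$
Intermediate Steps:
$154 \left(10 + z\right) = 154 \left(10 - 38\right) = 154 \left(-28\right) = -4312$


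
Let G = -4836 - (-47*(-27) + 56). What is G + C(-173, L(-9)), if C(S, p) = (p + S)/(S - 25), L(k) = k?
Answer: -609848/99 ≈ -6160.1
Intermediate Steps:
C(S, p) = (S + p)/(-25 + S)
G = -6161 (G = -4836 - (1269 + 56) = -4836 - 1*1325 = -4836 - 1325 = -6161)
G + C(-173, L(-9)) = -6161 + (-173 - 9)/(-25 - 173) = -6161 - 182/(-198) = -6161 - 1/198*(-182) = -6161 + 91/99 = -609848/99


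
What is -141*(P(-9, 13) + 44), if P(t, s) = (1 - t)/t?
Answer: -18142/3 ≈ -6047.3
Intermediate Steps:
P(t, s) = (1 - t)/t
-141*(P(-9, 13) + 44) = -141*((1 - 1*(-9))/(-9) + 44) = -141*(-(1 + 9)/9 + 44) = -141*(-⅑*10 + 44) = -141*(-10/9 + 44) = -141*386/9 = -18142/3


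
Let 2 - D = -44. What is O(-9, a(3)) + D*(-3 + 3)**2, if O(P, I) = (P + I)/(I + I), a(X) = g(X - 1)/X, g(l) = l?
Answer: -25/4 ≈ -6.2500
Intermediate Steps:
D = 46 (D = 2 - 1*(-44) = 2 + 44 = 46)
a(X) = (-1 + X)/X (a(X) = (X - 1)/X = (-1 + X)/X)
O(P, I) = (I + P)/(2*I) (O(P, I) = (I + P)/((2*I)) = (I + P)*(1/(2*I)) = (I + P)/(2*I))
O(-9, a(3)) + D*(-3 + 3)**2 = ((-1 + 3)/3 - 9)/(2*(((-1 + 3)/3))) + 46*(-3 + 3)**2 = ((1/3)*2 - 9)/(2*(((1/3)*2))) + 46*0**2 = (2/3 - 9)/(2*(2/3)) + 46*0 = (1/2)*(3/2)*(-25/3) + 0 = -25/4 + 0 = -25/4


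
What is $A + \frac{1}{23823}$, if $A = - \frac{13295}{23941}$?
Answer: $- \frac{316702844}{570346443} \approx -0.55528$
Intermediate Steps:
$A = - \frac{13295}{23941}$ ($A = \left(-13295\right) \frac{1}{23941} = - \frac{13295}{23941} \approx -0.55532$)
$A + \frac{1}{23823} = - \frac{13295}{23941} + \frac{1}{23823} = - \frac{316702844}{570346443}$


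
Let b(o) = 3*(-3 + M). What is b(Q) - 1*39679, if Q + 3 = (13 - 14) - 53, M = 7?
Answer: -39667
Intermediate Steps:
Q = -57 (Q = -3 + ((13 - 14) - 53) = -3 + (-1 - 53) = -3 - 54 = -57)
b(o) = 12 (b(o) = 3*(-3 + 7) = 3*4 = 12)
b(Q) - 1*39679 = 12 - 1*39679 = 12 - 39679 = -39667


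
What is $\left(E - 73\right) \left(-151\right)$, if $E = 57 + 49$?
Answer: $-4983$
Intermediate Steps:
$E = 106$
$\left(E - 73\right) \left(-151\right) = \left(106 - 73\right) \left(-151\right) = 33 \left(-151\right) = -4983$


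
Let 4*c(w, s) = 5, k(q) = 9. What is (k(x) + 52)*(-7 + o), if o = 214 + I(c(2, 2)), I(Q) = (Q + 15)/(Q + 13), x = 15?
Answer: 723704/57 ≈ 12697.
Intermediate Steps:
c(w, s) = 5/4 (c(w, s) = (¼)*5 = 5/4)
I(Q) = (15 + Q)/(13 + Q)
o = 12263/57 (o = 214 + (15 + 5/4)/(13 + 5/4) = 214 + (65/4)/(57/4) = 214 + (4/57)*(65/4) = 214 + 65/57 = 12263/57 ≈ 215.14)
(k(x) + 52)*(-7 + o) = (9 + 52)*(-7 + 12263/57) = 61*(11864/57) = 723704/57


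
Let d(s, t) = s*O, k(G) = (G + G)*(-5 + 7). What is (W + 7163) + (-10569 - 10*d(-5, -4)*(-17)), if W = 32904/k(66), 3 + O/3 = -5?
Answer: 188305/11 ≈ 17119.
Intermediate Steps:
O = -24 (O = -9 + 3*(-5) = -9 - 15 = -24)
k(G) = 4*G (k(G) = (2*G)*2 = 4*G)
d(s, t) = -24*s (d(s, t) = s*(-24) = -24*s)
W = 1371/11 (W = 32904/((4*66)) = 32904/264 = 32904*(1/264) = 1371/11 ≈ 124.64)
(W + 7163) + (-10569 - 10*d(-5, -4)*(-17)) = (1371/11 + 7163) + (-10569 - (-240)*(-5)*(-17)) = 80164/11 + (-10569 - 10*120*(-17)) = 80164/11 + (-10569 - 1200*(-17)) = 80164/11 + (-10569 + 20400) = 80164/11 + 9831 = 188305/11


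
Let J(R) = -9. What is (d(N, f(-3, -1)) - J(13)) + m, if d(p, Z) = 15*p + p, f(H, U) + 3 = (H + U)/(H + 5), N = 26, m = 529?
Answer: 954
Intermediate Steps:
f(H, U) = -3 + (H + U)/(5 + H) (f(H, U) = -3 + (H + U)/(H + 5) = -3 + (H + U)/(5 + H))
d(p, Z) = 16*p
(d(N, f(-3, -1)) - J(13)) + m = (16*26 - 1*(-9)) + 529 = (416 + 9) + 529 = 425 + 529 = 954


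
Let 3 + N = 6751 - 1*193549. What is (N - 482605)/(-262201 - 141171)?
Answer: 334703/201686 ≈ 1.6595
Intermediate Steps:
N = -186801 (N = -3 + (6751 - 1*193549) = -3 + (6751 - 193549) = -3 - 186798 = -186801)
(N - 482605)/(-262201 - 141171) = (-186801 - 482605)/(-262201 - 141171) = -669406/(-403372) = -669406*(-1/403372) = 334703/201686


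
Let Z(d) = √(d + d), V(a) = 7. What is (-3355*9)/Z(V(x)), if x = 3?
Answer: -30195*√14/14 ≈ -8070.0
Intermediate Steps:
Z(d) = √2*√d (Z(d) = √(2*d) = √2*√d)
(-3355*9)/Z(V(x)) = (-3355*9)/((√2*√7)) = -30195*√14/14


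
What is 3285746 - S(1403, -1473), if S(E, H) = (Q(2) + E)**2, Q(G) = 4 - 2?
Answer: 1311721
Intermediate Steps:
Q(G) = 2
S(E, H) = (2 + E)**2
3285746 - S(1403, -1473) = 3285746 - (2 + 1403)**2 = 3285746 - 1*1405**2 = 3285746 - 1*1974025 = 3285746 - 1974025 = 1311721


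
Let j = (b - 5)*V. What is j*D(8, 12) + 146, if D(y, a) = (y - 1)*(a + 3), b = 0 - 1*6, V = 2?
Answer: -2164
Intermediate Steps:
b = -6 (b = 0 - 6 = -6)
D(y, a) = (-1 + y)*(3 + a)
j = -22 (j = (-6 - 5)*2 = -11*2 = -22)
j*D(8, 12) + 146 = -22*(-3 - 1*12 + 3*8 + 12*8) + 146 = -22*(-3 - 12 + 24 + 96) + 146 = -22*105 + 146 = -2310 + 146 = -2164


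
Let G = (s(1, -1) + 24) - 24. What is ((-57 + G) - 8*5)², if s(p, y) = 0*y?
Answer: 9409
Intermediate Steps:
s(p, y) = 0
G = 0 (G = (0 + 24) - 24 = 24 - 24 = 0)
((-57 + G) - 8*5)² = ((-57 + 0) - 8*5)² = (-57 - 40)² = (-97)² = 9409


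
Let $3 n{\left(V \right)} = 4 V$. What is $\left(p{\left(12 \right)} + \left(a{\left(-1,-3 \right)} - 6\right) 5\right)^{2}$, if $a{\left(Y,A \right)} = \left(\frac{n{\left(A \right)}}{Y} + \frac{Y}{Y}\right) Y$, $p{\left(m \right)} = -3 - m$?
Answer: $4900$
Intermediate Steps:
$n{\left(V \right)} = \frac{4 V}{3}$
$a{\left(Y,A \right)} = Y \left(1 + \frac{4 A}{3 Y}\right)$ ($a{\left(Y,A \right)} = \left(\frac{\frac{4}{3} A}{Y} + \frac{Y}{Y}\right) Y = \left(\frac{4 A}{3 Y} + 1\right) Y = \left(1 + \frac{4 A}{3 Y}\right) Y = Y \left(1 + \frac{4 A}{3 Y}\right)$)
$\left(p{\left(12 \right)} + \left(a{\left(-1,-3 \right)} - 6\right) 5\right)^{2} = \left(\left(-3 - 12\right) + \left(\left(-1 + \frac{4}{3} \left(-3\right)\right) - 6\right) 5\right)^{2} = \left(\left(-3 - 12\right) + \left(\left(-1 - 4\right) - 6\right) 5\right)^{2} = \left(-15 + \left(-5 - 6\right) 5\right)^{2} = \left(-15 - 55\right)^{2} = \left(-70\right)^{2} = 4900$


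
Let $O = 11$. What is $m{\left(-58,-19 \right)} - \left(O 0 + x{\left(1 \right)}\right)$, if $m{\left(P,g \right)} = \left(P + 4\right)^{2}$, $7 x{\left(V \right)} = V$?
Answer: $\frac{20411}{7} \approx 2915.9$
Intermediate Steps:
$x{\left(V \right)} = \frac{V}{7}$
$m{\left(P,g \right)} = \left(4 + P\right)^{2}$
$m{\left(-58,-19 \right)} - \left(O 0 + x{\left(1 \right)}\right) = \left(4 - 58\right)^{2} - \left(11 \cdot 0 + \frac{1}{7} \cdot 1\right) = \left(-54\right)^{2} - \left(0 + \frac{1}{7}\right) = 2916 - \frac{1}{7} = \frac{20411}{7}$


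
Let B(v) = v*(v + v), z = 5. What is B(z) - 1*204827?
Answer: -204777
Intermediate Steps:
B(v) = 2*v**2 (B(v) = v*(2*v) = 2*v**2)
B(z) - 1*204827 = 2*5**2 - 1*204827 = 2*25 - 204827 = 50 - 204827 = -204777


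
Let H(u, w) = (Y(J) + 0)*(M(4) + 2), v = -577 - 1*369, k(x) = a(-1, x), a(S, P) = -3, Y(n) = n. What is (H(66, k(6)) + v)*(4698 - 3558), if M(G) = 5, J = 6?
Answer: -1030560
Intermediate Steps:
k(x) = -3
v = -946 (v = -577 - 369 = -946)
H(u, w) = 42 (H(u, w) = (6 + 0)*(5 + 2) = 6*7 = 42)
(H(66, k(6)) + v)*(4698 - 3558) = (42 - 946)*(4698 - 3558) = -904*1140 = -1030560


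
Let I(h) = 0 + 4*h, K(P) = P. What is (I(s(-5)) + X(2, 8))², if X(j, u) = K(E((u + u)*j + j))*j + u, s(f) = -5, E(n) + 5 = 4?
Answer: 196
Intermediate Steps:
E(n) = -1 (E(n) = -5 + 4 = -1)
X(j, u) = u - j (X(j, u) = -j + u = u - j)
I(h) = 4*h
(I(s(-5)) + X(2, 8))² = (4*(-5) + (8 - 1*2))² = (-20 + (8 - 2))² = (-20 + 6)² = (-14)² = 196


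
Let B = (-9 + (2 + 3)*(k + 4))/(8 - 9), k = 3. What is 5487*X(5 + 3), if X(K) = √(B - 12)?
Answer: 5487*I*√38 ≈ 33824.0*I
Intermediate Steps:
B = -26 (B = (-9 + (2 + 3)*(3 + 4))/(8 - 9) = (-9 + 5*7)/(-1) = (-9 + 35)*(-1) = 26*(-1) = -26)
X(K) = I*√38 (X(K) = √(-26 - 12) = √(-38) = I*√38)
5487*X(5 + 3) = 5487*(I*√38) = 5487*I*√38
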